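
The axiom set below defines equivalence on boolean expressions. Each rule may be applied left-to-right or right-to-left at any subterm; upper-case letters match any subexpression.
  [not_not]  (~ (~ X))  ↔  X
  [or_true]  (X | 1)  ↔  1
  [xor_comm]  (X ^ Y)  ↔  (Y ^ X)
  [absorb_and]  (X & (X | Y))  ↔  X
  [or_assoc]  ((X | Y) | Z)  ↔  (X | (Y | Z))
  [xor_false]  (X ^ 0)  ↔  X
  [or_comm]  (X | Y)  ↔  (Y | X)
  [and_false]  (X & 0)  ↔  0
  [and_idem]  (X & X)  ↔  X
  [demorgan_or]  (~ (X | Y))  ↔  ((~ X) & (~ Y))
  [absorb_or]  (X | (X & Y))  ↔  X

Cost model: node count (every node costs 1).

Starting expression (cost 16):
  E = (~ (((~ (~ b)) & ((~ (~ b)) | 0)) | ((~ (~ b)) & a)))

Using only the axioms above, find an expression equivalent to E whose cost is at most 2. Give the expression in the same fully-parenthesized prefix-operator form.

step 1: absorb_and (→) rewrites ((~ (~ b)) & ((~ (~ b)) | 0)) into (~ (~ b)), now (~ ((~ (~ b)) | ((~ (~ b)) & a)))
step 2: absorb_or (→) rewrites ((~ (~ b)) | ((~ (~ b)) & a)) into (~ (~ b)), now (~ (~ (~ b)))
step 3: not_not (→) rewrites (~ (~ b)) into b, reaching cost 2 (bound 2)

(~ b)   [cost 2]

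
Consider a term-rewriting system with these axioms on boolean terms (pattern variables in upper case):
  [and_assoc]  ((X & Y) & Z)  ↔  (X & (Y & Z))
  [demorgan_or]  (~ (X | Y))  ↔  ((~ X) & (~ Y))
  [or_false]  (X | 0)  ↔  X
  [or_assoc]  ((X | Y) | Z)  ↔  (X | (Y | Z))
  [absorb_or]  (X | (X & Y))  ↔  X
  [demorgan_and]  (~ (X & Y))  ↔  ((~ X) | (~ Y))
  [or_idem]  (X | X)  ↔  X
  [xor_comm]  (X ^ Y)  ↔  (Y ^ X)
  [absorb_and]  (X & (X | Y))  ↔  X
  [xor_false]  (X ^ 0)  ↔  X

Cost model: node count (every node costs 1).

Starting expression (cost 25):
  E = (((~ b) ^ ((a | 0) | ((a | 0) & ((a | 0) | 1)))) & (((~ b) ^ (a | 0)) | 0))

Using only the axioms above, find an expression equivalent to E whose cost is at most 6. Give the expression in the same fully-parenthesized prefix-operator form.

((~ b) ^ (a | 0))   [cost 6]

step 1: absorb_and (→) rewrites ((a | 0) & ((a | 0) | 1)) into (a | 0), now (((~ b) ^ ((a | 0) | (a | 0))) & (((~ b) ^ (a | 0)) | 0))
step 2: or_idem (→) rewrites ((a | 0) | (a | 0)) into (a | 0), now (((~ b) ^ (a | 0)) & (((~ b) ^ (a | 0)) | 0))
step 3: absorb_and (→) rewrites (((~ b) ^ (a | 0)) & (((~ b) ^ (a | 0)) | 0)) into ((~ b) ^ (a | 0)), reaching cost 6 (bound 6)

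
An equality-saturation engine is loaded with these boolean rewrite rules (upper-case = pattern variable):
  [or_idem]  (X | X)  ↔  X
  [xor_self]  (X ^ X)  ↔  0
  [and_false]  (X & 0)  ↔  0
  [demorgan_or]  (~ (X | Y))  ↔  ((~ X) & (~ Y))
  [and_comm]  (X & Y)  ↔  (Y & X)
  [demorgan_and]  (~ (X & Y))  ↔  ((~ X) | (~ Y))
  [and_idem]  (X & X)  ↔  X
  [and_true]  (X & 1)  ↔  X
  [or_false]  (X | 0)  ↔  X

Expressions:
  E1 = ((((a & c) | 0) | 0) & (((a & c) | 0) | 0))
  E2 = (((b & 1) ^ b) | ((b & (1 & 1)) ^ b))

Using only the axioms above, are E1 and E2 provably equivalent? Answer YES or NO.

NO

The axioms are sound identities: if E1 ↔* E2 then E1 and E2 evaluate identically under any assignment.
Under a=1, b=0, c=1: E1 evaluates to 1, E2 to 0. Distinct ⇒ no rewrite sequence connects them.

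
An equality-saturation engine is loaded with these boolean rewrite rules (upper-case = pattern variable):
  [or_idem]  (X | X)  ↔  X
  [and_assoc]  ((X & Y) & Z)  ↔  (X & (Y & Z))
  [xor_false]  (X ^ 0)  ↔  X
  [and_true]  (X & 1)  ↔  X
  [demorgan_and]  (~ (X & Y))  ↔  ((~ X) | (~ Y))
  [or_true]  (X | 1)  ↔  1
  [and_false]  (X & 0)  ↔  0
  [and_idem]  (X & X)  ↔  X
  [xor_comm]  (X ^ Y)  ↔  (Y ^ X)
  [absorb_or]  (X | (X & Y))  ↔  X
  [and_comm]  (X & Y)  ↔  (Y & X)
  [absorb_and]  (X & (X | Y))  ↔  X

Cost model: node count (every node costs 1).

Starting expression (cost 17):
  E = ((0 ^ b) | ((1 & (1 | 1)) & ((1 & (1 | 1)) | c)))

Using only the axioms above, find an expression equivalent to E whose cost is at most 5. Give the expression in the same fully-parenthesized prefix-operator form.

1. [absorb_and →] ((1 & (1 | 1)) & ((1 & (1 | 1)) | c))  →  (1 & (1 | 1));  E = ((0 ^ b) | (1 & (1 | 1)))
2. [or_idem →] (1 | 1)  →  1;  E = ((0 ^ b) | (1 & 1))
3. [and_idem →] (1 & 1)  →  1;  cost 5 ≤ 5, done

((0 ^ b) | 1)   [cost 5]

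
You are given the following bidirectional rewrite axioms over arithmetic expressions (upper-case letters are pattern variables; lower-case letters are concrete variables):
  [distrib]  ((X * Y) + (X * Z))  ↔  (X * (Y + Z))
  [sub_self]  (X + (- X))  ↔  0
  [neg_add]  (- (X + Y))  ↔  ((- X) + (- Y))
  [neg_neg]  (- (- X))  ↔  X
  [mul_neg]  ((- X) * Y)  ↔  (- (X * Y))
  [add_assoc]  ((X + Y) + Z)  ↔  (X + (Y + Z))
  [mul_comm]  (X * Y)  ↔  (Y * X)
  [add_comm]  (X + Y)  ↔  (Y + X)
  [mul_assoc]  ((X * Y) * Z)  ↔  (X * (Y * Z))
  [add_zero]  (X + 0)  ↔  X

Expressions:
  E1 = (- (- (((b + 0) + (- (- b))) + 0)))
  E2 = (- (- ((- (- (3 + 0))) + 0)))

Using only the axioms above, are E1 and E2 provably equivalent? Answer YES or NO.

Every axiom is a valid identity, so a rewrite proof would force E1 and E2 to agree under every assignment.
At b=0: E1 = 0 but E2 = 3; they differ, so no derivation exists.

NO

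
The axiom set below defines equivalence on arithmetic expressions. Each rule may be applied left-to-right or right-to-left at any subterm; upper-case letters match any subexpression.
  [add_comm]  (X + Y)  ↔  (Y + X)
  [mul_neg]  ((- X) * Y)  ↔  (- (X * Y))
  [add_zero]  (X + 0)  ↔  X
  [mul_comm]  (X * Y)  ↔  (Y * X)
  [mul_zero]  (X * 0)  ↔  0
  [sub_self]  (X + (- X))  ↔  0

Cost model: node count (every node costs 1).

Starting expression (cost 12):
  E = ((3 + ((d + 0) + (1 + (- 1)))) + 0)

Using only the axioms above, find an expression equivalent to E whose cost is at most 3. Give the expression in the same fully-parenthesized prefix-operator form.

(1) ((3 + ((d + 0) + (1 + (- 1)))) + 0)  =[add_zero →]=  (3 + ((d + 0) + (1 + (- 1))))
(2) (1 + (- 1))  =[sub_self →]=  0    ⊢ (3 + ((d + 0) + 0))
(3) (d + 0)  =[add_zero →]=  d    ⊢ (3 + (d + 0))
(4) (d + 0)  =[add_zero →]=  d    ⊢ cost 3, within 3

(3 + d)   [cost 3]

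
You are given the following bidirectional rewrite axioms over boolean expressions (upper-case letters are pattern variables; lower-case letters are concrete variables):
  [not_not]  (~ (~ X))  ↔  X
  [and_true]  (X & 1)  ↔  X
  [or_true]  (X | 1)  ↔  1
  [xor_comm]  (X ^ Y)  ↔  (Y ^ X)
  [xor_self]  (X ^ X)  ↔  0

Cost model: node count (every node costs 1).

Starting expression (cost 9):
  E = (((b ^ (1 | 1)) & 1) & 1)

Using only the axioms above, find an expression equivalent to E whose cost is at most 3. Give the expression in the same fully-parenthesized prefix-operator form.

(1 ^ b)   [cost 3]

1. [or_true →] (1 | 1)  →  1;  E = (((b ^ 1) & 1) & 1)
2. [xor_comm →] (b ^ 1)  →  (1 ^ b);  E = (((1 ^ b) & 1) & 1)
3. [and_true →] ((1 ^ b) & 1)  →  (1 ^ b);  E = ((1 ^ b) & 1)
4. [and_true →] ((1 ^ b) & 1)  →  (1 ^ b);  cost 3 ≤ 3, done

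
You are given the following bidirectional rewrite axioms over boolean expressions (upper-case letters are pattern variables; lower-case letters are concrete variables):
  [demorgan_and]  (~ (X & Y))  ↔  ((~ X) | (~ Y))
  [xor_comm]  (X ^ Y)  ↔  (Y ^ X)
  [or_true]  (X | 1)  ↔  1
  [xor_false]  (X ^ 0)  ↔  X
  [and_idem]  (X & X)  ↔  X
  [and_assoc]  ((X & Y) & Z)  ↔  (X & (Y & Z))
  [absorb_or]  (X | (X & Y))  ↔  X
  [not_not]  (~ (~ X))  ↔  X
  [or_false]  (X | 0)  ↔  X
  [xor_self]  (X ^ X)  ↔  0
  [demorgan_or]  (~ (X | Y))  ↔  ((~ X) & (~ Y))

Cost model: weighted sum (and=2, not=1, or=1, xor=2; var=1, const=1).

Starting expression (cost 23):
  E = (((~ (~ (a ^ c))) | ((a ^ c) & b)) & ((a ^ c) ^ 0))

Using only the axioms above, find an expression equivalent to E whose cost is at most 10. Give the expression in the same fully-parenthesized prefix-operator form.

((a ^ c) & (a ^ c))   [cost 10]

(1) (~ (~ (a ^ c)))  =[not_not →]=  (a ^ c)    ⊢ (((a ^ c) | ((a ^ c) & b)) & ((a ^ c) ^ 0))
(2) ((a ^ c) | ((a ^ c) & b))  =[absorb_or →]=  (a ^ c)    ⊢ ((a ^ c) & ((a ^ c) ^ 0))
(3) ((a ^ c) ^ 0)  =[xor_false →]=  (a ^ c)    ⊢ cost 10, within 10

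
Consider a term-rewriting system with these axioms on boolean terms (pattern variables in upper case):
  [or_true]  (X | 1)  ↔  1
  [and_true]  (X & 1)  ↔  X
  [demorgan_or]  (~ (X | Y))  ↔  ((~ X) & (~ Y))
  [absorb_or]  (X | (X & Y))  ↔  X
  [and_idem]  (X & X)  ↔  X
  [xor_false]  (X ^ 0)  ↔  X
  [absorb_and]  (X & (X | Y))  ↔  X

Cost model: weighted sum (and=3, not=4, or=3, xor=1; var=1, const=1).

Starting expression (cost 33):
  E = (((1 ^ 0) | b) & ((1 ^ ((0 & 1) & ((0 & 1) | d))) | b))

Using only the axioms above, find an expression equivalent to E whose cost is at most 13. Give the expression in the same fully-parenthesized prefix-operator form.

1. [absorb_and →] ((0 & 1) & ((0 & 1) | d))  →  (0 & 1);  E = (((1 ^ 0) | b) & ((1 ^ (0 & 1)) | b))
2. [xor_false →] (1 ^ 0)  →  1;  E = ((1 | b) & ((1 ^ (0 & 1)) | b))
3. [and_true →] (0 & 1)  →  0;  E = ((1 | b) & ((1 ^ 0) | b))
4. [xor_false →] (1 ^ 0)  →  1;  cost 13 ≤ 13, done

((1 | b) & (1 | b))   [cost 13]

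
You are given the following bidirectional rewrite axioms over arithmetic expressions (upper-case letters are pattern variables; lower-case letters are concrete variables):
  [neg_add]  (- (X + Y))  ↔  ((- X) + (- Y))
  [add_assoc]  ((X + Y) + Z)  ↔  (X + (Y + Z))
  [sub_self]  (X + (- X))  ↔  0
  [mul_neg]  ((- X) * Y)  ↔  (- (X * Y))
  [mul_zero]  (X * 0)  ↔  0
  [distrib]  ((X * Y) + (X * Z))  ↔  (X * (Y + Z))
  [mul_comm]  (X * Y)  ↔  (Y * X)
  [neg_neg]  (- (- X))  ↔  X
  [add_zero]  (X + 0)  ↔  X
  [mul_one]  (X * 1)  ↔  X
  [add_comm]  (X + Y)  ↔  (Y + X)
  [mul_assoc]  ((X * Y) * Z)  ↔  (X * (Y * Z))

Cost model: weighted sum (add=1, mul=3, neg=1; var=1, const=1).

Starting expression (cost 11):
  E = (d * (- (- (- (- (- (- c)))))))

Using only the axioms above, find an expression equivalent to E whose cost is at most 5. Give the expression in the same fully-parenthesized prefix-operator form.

(d * c)   [cost 5]

(1) (- (- (- c)))  =[neg_neg →]=  (- c)    ⊢ (d * (- (- (- (- c)))))
(2) (- (- c))  =[neg_neg →]=  c    ⊢ (d * (- (- c)))
(3) (- (- c))  =[neg_neg →]=  c    ⊢ cost 5, within 5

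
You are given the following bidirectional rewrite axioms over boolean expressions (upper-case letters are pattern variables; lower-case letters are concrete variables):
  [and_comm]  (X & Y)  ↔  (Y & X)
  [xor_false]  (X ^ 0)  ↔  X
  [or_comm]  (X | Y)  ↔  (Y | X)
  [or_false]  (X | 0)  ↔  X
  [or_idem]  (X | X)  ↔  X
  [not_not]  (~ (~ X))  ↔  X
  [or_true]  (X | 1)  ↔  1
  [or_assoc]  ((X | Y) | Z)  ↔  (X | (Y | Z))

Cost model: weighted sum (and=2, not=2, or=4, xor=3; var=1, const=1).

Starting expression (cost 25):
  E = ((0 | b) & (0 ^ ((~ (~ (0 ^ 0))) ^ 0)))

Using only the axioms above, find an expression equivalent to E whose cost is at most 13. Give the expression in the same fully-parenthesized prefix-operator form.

(1) ((~ (~ (0 ^ 0))) ^ 0)  =[xor_false →]=  (~ (~ (0 ^ 0)))    ⊢ ((0 | b) & (0 ^ (~ (~ (0 ^ 0)))))
(2) (~ (~ (0 ^ 0)))  =[not_not →]=  (0 ^ 0)    ⊢ ((0 | b) & (0 ^ (0 ^ 0)))
(3) (0 ^ 0)  =[xor_false →]=  0    ⊢ cost 13, within 13

((0 | b) & (0 ^ 0))   [cost 13]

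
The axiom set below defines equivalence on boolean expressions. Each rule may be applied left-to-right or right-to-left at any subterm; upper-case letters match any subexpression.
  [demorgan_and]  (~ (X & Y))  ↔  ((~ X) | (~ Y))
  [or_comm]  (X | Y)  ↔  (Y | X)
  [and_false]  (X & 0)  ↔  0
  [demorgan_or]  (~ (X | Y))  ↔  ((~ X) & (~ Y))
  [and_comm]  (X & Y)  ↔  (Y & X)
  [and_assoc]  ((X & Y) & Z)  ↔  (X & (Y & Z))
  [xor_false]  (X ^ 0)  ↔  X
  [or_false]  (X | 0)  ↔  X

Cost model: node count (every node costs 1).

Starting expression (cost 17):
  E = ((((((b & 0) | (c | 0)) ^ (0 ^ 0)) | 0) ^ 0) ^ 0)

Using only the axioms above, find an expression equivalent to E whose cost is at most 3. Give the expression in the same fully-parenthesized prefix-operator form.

step 1: xor_false (→) rewrites ((((((b & 0) | (c | 0)) ^ (0 ^ 0)) | 0) ^ 0) ^ 0) into (((((b & 0) | (c | 0)) ^ (0 ^ 0)) | 0) ^ 0)
step 2: and_false (→) rewrites (b & 0) into 0, now ((((0 | (c | 0)) ^ (0 ^ 0)) | 0) ^ 0)
step 3: xor_false (→) rewrites (0 ^ 0) into 0, now ((((0 | (c | 0)) ^ 0) | 0) ^ 0)
step 4: xor_false (→) rewrites ((((0 | (c | 0)) ^ 0) | 0) ^ 0) into (((0 | (c | 0)) ^ 0) | 0)
step 5: or_false (→) rewrites (((0 | (c | 0)) ^ 0) | 0) into ((0 | (c | 0)) ^ 0)
step 6: or_false (→) rewrites (c | 0) into c, now ((0 | c) ^ 0)
step 7: xor_false (→) rewrites ((0 | c) ^ 0) into (0 | c), reaching cost 3 (bound 3)

(0 | c)   [cost 3]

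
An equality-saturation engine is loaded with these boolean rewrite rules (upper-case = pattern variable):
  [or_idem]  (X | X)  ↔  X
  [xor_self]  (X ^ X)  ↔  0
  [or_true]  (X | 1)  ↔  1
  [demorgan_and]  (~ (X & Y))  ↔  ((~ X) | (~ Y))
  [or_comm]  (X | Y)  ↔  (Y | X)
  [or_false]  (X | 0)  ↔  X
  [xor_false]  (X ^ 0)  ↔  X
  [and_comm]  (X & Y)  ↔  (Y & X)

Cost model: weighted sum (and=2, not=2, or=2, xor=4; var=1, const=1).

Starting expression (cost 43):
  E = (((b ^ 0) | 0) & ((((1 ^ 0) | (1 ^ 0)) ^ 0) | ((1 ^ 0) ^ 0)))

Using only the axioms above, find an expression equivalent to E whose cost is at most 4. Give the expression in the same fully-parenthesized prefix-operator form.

(1) ((1 ^ 0) | (1 ^ 0))  =[or_idem →]=  (1 ^ 0)    ⊢ (((b ^ 0) | 0) & (((1 ^ 0) ^ 0) | ((1 ^ 0) ^ 0)))
(2) (b ^ 0)  =[xor_false →]=  b    ⊢ ((b | 0) & (((1 ^ 0) ^ 0) | ((1 ^ 0) ^ 0)))
(3) (((1 ^ 0) ^ 0) | ((1 ^ 0) ^ 0))  =[or_idem →]=  ((1 ^ 0) ^ 0)    ⊢ ((b | 0) & ((1 ^ 0) ^ 0))
(4) ((b | 0) & ((1 ^ 0) ^ 0))  =[and_comm →]=  (((1 ^ 0) ^ 0) & (b | 0))
(5) (b | 0)  =[or_false →]=  b    ⊢ (((1 ^ 0) ^ 0) & b)
(6) (1 ^ 0)  =[xor_false →]=  1    ⊢ ((1 ^ 0) & b)
(7) (1 ^ 0)  =[xor_false →]=  1    ⊢ cost 4, within 4

(1 & b)   [cost 4]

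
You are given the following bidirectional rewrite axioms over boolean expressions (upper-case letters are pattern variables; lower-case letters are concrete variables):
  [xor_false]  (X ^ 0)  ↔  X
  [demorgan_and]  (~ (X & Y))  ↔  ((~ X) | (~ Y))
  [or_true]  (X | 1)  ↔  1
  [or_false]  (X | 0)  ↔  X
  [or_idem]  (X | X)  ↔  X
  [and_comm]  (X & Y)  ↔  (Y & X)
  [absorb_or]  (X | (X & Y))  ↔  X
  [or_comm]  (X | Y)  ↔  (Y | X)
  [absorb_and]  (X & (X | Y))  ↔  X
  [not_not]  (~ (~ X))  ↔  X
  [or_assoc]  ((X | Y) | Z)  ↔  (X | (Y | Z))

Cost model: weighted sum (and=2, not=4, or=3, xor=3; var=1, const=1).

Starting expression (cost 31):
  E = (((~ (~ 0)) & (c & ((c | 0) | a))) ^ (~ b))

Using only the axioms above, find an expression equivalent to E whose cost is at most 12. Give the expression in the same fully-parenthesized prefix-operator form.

((0 & c) ^ (~ b))   [cost 12]

(1) (~ (~ 0))  =[not_not →]=  0    ⊢ ((0 & (c & ((c | 0) | a))) ^ (~ b))
(2) (c | 0)  =[or_false →]=  c    ⊢ ((0 & (c & (c | a))) ^ (~ b))
(3) (c & (c | a))  =[absorb_and →]=  c    ⊢ cost 12, within 12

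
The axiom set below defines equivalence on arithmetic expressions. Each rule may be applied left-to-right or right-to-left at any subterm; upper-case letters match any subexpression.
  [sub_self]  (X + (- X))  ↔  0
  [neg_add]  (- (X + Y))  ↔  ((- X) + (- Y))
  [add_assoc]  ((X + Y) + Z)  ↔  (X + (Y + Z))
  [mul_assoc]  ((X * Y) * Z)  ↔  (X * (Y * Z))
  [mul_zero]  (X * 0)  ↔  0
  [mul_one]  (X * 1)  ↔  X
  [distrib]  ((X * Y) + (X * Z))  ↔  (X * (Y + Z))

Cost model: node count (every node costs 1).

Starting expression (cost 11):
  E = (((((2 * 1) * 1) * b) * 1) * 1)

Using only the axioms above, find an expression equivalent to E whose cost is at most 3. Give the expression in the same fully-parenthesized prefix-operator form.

(2 * b)   [cost 3]

1. [mul_one →] (((((2 * 1) * 1) * b) * 1) * 1)  →  ((((2 * 1) * 1) * b) * 1)
2. [mul_one →] (2 * 1)  →  2;  E = (((2 * 1) * b) * 1)
3. [mul_one →] (2 * 1)  →  2;  E = ((2 * b) * 1)
4. [mul_one →] ((2 * b) * 1)  →  (2 * b);  cost 3 ≤ 3, done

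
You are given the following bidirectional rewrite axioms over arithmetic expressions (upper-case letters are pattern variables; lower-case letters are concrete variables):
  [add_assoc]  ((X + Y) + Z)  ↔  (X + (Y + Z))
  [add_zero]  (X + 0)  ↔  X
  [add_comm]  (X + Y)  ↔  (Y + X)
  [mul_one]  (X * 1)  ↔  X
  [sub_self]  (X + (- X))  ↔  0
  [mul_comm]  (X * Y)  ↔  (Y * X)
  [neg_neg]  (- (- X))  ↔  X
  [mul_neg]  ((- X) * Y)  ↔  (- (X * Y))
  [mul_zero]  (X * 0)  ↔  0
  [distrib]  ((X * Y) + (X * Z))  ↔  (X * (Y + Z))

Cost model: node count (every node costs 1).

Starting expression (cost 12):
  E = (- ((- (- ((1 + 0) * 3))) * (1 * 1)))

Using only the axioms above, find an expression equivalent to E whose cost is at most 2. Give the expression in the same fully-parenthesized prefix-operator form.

(- 3)   [cost 2]

1. [neg_neg →] (- (- ((1 + 0) * 3)))  →  ((1 + 0) * 3);  E = (- (((1 + 0) * 3) * (1 * 1)))
2. [add_zero →] (1 + 0)  →  1;  E = (- ((1 * 3) * (1 * 1)))
3. [mul_one →] (1 * 1)  →  1;  E = (- ((1 * 3) * 1))
4. [mul_one →] ((1 * 3) * 1)  →  (1 * 3);  E = (- (1 * 3))
5. [mul_comm →] (1 * 3)  →  (3 * 1);  E = (- (3 * 1))
6. [mul_one →] (3 * 1)  →  3;  cost 2 ≤ 2, done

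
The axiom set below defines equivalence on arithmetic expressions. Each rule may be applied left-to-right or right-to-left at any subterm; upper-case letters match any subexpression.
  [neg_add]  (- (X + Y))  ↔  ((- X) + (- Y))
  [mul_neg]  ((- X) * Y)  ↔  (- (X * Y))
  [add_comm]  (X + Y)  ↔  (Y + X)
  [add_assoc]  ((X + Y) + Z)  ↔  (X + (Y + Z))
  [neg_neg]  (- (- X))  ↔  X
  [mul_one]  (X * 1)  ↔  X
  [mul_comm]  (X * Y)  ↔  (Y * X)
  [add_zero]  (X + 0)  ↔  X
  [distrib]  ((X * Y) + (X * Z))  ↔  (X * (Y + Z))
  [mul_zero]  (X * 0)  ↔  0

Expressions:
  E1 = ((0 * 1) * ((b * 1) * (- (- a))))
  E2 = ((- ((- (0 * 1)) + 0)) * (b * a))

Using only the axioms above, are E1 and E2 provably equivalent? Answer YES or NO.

1. [neg_neg →] (- (- a))  →  a;  E1 = ((0 * 1) * ((b * 1) * a))
2. [mul_one →] (b * 1)  →  b;  E1 = ((0 * 1) * (b * a))
3. [mul_one →] (0 * 1)  →  0;  E1 = (0 * (b * a))
4. [mul_comm →] (0 * (b * a))  →  ((b * a) * 0)
5. [neg_neg ←] 0  →  (- (- 0));  E1 = ((b * a) * (- (- 0)))
6. [add_zero ←] (- 0)  →  ((- 0) + 0);  E1 = ((b * a) * (- ((- 0) + 0)))
7. [mul_comm →] ((b * a) * (- ((- 0) + 0)))  →  ((- ((- 0) + 0)) * (b * a))
8. [mul_one ←] 0  →  (0 * 1);  this is E2

YES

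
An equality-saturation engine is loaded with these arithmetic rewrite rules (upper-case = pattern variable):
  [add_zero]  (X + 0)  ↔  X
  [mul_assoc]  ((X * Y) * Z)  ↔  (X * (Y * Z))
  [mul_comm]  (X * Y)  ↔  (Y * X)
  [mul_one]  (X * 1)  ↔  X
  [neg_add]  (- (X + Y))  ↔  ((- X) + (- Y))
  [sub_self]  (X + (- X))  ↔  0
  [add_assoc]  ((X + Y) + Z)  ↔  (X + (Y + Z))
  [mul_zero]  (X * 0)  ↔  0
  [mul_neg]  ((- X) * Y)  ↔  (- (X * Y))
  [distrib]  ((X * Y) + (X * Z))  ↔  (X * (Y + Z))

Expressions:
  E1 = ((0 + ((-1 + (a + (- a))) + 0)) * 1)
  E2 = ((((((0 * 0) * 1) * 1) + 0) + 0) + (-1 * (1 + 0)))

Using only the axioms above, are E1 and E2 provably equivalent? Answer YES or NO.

1. [sub_self →] (a + (- a))  →  0;  E1 = ((0 + ((-1 + 0) + 0)) * 1)
2. [add_zero →] ((-1 + 0) + 0)  →  (-1 + 0);  E1 = ((0 + (-1 + 0)) * 1)
3. [add_zero →] (-1 + 0)  →  -1;  E1 = ((0 + -1) * 1)
4. [mul_one →] ((0 + -1) * 1)  →  (0 + -1)
5. [mul_one ←] -1  →  (-1 * 1);  E1 = (0 + (-1 * 1))
6. [mul_zero ←] 0  →  (0 * 0);  E1 = ((0 * 0) + (-1 * 1))
7. [add_zero ←] (0 * 0)  →  ((0 * 0) + 0);  E1 = (((0 * 0) + 0) + (-1 * 1))
8. [mul_one ←] (0 * 0)  →  ((0 * 0) * 1);  E1 = ((((0 * 0) * 1) + 0) + (-1 * 1))
9. [mul_one ←] (0 * 0)  →  ((0 * 0) * 1);  E1 = (((((0 * 0) * 1) * 1) + 0) + (-1 * 1))
10. [add_zero ←] 1  →  (1 + 0);  E1 = (((((0 * 0) * 1) * 1) + 0) + (-1 * (1 + 0)))
11. [add_zero ←] (((0 * 0) * 1) * 1)  →  ((((0 * 0) * 1) * 1) + 0);  this is E2

YES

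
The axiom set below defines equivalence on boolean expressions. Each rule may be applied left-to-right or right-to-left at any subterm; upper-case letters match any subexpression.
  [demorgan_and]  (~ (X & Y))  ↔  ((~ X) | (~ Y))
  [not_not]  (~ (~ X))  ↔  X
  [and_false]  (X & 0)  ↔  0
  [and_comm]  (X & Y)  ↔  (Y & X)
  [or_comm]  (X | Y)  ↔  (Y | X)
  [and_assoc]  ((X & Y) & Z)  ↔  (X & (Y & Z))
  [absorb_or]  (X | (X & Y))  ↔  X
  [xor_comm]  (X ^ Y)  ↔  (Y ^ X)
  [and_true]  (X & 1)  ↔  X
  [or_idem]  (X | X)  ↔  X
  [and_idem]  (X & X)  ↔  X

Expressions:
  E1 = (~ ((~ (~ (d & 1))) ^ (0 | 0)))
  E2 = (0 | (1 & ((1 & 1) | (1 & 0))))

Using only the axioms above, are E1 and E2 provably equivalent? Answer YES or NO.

Every axiom is a valid identity, so a rewrite proof would force E1 and E2 to agree under every assignment.
At d=1: E1 = 0 but E2 = 1; they differ, so no derivation exists.

NO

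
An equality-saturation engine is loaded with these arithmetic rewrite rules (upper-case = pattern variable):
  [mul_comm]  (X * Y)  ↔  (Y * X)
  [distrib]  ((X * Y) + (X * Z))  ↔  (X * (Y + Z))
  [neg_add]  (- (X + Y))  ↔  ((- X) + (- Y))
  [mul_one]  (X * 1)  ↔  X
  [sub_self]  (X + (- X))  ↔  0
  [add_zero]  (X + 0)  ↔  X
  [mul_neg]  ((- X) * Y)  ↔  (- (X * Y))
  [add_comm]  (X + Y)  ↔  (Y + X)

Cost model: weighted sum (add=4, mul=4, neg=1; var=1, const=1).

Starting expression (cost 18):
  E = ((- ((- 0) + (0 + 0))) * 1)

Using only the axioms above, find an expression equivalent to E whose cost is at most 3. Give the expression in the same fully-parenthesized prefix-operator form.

1. [add_zero →] (0 + 0)  →  0;  E = ((- ((- 0) + 0)) * 1)
2. [mul_one →] ((- ((- 0) + 0)) * 1)  →  (- ((- 0) + 0))
3. [add_zero →] ((- 0) + 0)  →  (- 0);  cost 3 ≤ 3, done

(- (- 0))   [cost 3]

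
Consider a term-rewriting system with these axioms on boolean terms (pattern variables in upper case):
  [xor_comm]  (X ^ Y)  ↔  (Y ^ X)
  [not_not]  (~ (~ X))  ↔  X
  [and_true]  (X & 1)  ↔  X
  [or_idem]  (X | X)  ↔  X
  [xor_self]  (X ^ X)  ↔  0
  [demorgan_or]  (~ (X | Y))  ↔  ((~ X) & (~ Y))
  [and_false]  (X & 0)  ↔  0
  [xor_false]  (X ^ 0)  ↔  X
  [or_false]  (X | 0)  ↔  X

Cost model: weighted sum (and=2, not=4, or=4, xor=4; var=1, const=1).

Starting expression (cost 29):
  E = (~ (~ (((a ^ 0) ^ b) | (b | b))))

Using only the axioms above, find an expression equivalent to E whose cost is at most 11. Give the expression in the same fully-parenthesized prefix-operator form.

1. [not_not →] (~ (~ (((a ^ 0) ^ b) | (b | b))))  →  (((a ^ 0) ^ b) | (b | b))
2. [xor_false →] (a ^ 0)  →  a;  E = ((a ^ b) | (b | b))
3. [or_idem →] (b | b)  →  b;  cost 11 ≤ 11, done

((a ^ b) | b)   [cost 11]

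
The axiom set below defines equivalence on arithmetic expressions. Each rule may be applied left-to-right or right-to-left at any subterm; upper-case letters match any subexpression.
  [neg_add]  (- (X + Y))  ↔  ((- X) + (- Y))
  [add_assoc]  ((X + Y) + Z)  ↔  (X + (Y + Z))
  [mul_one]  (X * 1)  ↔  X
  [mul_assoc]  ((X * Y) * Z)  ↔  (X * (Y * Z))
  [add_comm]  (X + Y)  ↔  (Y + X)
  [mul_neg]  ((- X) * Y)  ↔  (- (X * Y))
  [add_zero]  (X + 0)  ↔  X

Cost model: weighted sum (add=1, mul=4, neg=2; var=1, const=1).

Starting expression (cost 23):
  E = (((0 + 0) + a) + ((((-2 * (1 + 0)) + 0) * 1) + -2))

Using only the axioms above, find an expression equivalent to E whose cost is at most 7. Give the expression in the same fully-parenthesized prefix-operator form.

((0 + a) + (-2 + -2))   [cost 7]

step 1: add_zero (→) rewrites ((-2 * (1 + 0)) + 0) into (-2 * (1 + 0)), now (((0 + 0) + a) + (((-2 * (1 + 0)) * 1) + -2))
step 2: add_zero (→) rewrites (0 + 0) into 0, now ((0 + a) + (((-2 * (1 + 0)) * 1) + -2))
step 3: mul_one (→) rewrites ((-2 * (1 + 0)) * 1) into (-2 * (1 + 0)), now ((0 + a) + ((-2 * (1 + 0)) + -2))
step 4: add_zero (→) rewrites (1 + 0) into 1, now ((0 + a) + ((-2 * 1) + -2))
step 5: mul_one (→) rewrites (-2 * 1) into -2, reaching cost 7 (bound 7)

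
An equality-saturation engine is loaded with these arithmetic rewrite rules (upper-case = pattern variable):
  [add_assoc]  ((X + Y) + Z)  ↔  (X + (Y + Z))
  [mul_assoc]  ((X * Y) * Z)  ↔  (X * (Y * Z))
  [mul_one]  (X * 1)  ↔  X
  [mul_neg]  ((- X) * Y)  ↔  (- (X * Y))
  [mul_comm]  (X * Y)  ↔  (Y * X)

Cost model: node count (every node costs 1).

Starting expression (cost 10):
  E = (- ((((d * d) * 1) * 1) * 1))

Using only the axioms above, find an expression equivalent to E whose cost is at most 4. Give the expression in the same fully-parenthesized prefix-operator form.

1. [mul_one →] ((((d * d) * 1) * 1) * 1)  →  (((d * d) * 1) * 1);  E = (- (((d * d) * 1) * 1))
2. [mul_one →] ((d * d) * 1)  →  (d * d);  E = (- ((d * d) * 1))
3. [mul_one →] ((d * d) * 1)  →  (d * d);  cost 4 ≤ 4, done

(- (d * d))   [cost 4]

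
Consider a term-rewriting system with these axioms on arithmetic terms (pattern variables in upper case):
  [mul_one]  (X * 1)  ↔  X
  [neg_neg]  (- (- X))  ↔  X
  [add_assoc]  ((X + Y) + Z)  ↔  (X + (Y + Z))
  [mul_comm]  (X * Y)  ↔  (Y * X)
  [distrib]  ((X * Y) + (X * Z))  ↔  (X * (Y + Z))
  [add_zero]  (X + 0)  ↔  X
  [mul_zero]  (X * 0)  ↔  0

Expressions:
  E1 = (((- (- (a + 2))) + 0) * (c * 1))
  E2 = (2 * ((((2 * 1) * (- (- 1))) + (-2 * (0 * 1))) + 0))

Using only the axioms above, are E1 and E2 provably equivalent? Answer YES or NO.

NO

The axioms are sound identities: if E1 ↔* E2 then E1 and E2 evaluate identically under any assignment.
Under a=0, c=0: E1 evaluates to 0, E2 to 4. Distinct ⇒ no rewrite sequence connects them.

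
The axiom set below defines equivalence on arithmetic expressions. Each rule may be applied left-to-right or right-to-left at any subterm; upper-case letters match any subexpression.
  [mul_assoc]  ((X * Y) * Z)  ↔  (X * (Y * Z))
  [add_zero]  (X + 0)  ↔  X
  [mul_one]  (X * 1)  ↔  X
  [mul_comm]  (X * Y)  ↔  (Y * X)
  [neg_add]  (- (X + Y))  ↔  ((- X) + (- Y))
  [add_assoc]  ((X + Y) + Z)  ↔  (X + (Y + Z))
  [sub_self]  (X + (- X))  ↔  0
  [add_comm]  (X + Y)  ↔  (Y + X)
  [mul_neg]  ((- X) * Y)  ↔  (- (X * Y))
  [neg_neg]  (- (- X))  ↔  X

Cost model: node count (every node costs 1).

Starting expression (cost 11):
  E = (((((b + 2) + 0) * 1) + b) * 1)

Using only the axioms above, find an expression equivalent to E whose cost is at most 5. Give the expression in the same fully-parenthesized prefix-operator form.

((b + 2) + b)   [cost 5]

(1) (((((b + 2) + 0) * 1) + b) * 1)  =[mul_one →]=  ((((b + 2) + 0) * 1) + b)
(2) (((b + 2) + 0) * 1)  =[mul_one →]=  ((b + 2) + 0)    ⊢ (((b + 2) + 0) + b)
(3) ((b + 2) + 0)  =[add_zero →]=  (b + 2)    ⊢ cost 5, within 5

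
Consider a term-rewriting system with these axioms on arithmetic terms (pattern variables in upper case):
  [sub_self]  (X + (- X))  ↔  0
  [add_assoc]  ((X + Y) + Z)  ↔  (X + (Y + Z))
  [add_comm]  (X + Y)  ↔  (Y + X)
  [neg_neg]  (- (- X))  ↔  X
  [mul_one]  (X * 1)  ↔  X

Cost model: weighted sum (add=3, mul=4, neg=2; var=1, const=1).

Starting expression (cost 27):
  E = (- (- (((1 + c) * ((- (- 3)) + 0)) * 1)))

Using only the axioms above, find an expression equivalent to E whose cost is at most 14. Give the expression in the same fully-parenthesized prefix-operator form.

step 1: neg_neg (→) rewrites (- (- 3)) into 3, now (- (- (((1 + c) * (3 + 0)) * 1)))
step 2: mul_one (→) rewrites (((1 + c) * (3 + 0)) * 1) into ((1 + c) * (3 + 0)), now (- (- ((1 + c) * (3 + 0))))
step 3: add_comm (→) rewrites (1 + c) into (c + 1), now (- (- ((c + 1) * (3 + 0))))
step 4: neg_neg (→) rewrites (- (- ((c + 1) * (3 + 0)))) into ((c + 1) * (3 + 0)), reaching cost 14 (bound 14)

((c + 1) * (3 + 0))   [cost 14]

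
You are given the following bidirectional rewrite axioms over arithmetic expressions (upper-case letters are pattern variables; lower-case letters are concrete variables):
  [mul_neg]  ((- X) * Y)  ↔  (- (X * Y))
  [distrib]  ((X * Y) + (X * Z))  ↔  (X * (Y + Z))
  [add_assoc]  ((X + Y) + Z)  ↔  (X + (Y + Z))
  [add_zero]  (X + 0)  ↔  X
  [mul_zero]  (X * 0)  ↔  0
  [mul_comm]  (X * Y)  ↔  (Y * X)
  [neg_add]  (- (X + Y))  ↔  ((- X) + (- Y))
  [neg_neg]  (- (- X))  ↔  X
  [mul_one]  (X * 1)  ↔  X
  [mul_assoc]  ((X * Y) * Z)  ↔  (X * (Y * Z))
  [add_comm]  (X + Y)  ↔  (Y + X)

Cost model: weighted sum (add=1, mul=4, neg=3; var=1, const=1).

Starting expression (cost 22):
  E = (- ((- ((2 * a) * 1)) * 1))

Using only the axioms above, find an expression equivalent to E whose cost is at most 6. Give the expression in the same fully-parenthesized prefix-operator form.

step 1: mul_one (→) rewrites ((- ((2 * a) * 1)) * 1) into (- ((2 * a) * 1)), now (- (- ((2 * a) * 1)))
step 2: neg_neg (→) rewrites (- (- ((2 * a) * 1))) into ((2 * a) * 1)
step 3: mul_one (→) rewrites ((2 * a) * 1) into (2 * a), reaching cost 6 (bound 6)

(2 * a)   [cost 6]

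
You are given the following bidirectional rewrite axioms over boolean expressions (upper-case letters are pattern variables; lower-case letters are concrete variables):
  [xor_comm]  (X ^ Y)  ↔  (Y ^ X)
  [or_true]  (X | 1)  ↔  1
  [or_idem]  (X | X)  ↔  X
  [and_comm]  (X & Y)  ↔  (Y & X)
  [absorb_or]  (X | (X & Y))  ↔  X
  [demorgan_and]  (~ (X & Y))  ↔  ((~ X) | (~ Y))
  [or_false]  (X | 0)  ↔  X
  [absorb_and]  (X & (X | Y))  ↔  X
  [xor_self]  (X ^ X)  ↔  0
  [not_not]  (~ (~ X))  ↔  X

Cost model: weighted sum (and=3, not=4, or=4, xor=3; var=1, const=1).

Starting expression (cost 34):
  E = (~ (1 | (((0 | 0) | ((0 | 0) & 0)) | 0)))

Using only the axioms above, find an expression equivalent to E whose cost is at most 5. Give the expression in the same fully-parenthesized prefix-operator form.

(~ 1)   [cost 5]

1. [absorb_or →] ((0 | 0) | ((0 | 0) & 0))  →  (0 | 0);  E = (~ (1 | ((0 | 0) | 0)))
2. [or_false →] (0 | 0)  →  0;  E = (~ (1 | (0 | 0)))
3. [or_false →] (0 | 0)  →  0;  E = (~ (1 | 0))
4. [or_false →] (1 | 0)  →  1;  cost 5 ≤ 5, done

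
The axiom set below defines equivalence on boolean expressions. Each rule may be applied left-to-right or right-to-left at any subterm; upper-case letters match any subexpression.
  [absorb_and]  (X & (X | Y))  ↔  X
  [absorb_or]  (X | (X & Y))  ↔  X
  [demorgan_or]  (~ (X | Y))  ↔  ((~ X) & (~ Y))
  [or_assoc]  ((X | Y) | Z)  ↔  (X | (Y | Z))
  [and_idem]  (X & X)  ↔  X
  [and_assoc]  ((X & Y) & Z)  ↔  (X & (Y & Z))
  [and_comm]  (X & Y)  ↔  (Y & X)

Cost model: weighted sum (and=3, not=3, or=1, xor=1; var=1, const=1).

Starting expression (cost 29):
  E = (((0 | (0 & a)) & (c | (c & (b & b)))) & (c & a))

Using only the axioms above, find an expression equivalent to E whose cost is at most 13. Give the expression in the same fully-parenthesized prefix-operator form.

1. [absorb_or →] (0 | (0 & a))  →  0;  E = ((0 & (c | (c & (b & b)))) & (c & a))
2. [and_idem →] (b & b)  →  b;  E = ((0 & (c | (c & b))) & (c & a))
3. [absorb_or →] (c | (c & b))  →  c;  cost 13 ≤ 13, done

((0 & c) & (c & a))   [cost 13]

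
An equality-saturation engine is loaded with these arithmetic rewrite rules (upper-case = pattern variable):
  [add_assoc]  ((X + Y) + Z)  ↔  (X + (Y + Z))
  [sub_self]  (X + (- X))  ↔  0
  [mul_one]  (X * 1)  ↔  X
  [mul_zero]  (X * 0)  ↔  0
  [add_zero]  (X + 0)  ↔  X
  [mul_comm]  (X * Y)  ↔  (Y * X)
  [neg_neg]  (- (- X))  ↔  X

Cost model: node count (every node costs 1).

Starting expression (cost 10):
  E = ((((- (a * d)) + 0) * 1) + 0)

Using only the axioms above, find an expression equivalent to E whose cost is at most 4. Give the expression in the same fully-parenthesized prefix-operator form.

1. [add_zero →] ((- (a * d)) + 0)  →  (- (a * d));  E = (((- (a * d)) * 1) + 0)
2. [mul_one →] ((- (a * d)) * 1)  →  (- (a * d));  E = ((- (a * d)) + 0)
3. [add_zero →] ((- (a * d)) + 0)  →  (- (a * d));  cost 4 ≤ 4, done

(- (a * d))   [cost 4]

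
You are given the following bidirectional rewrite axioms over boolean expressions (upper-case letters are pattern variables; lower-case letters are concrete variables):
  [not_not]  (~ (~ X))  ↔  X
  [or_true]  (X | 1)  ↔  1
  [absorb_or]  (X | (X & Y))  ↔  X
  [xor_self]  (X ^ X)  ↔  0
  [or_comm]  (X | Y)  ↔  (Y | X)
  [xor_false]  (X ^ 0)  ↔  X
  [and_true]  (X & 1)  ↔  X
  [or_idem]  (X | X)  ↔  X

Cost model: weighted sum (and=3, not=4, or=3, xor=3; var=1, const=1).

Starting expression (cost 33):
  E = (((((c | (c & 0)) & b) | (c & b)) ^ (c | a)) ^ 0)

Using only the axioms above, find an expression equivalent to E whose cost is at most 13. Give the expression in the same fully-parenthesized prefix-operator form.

1. [absorb_or →] (c | (c & 0))  →  c;  E = ((((c & b) | (c & b)) ^ (c | a)) ^ 0)
2. [or_idem →] ((c & b) | (c & b))  →  (c & b);  E = (((c & b) ^ (c | a)) ^ 0)
3. [xor_false →] (((c & b) ^ (c | a)) ^ 0)  →  ((c & b) ^ (c | a));  cost 13 ≤ 13, done

((c & b) ^ (c | a))   [cost 13]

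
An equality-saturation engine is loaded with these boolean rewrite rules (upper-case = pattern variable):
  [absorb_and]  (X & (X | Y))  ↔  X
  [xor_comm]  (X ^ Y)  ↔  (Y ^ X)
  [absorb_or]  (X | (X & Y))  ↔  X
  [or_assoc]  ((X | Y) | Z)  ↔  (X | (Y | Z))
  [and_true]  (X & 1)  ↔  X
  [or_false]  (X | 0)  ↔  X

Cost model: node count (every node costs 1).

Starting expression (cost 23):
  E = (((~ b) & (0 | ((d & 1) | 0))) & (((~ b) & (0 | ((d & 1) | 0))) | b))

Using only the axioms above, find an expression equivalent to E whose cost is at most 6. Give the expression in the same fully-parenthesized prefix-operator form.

((~ b) & (0 | d))   [cost 6]

1. [absorb_and →] (((~ b) & (0 | ((d & 1) | 0))) & (((~ b) & (0 | ((d & 1) | 0))) | b))  →  ((~ b) & (0 | ((d & 1) | 0)))
2. [or_false →] ((d & 1) | 0)  →  (d & 1);  E = ((~ b) & (0 | (d & 1)))
3. [and_true →] (d & 1)  →  d;  cost 6 ≤ 6, done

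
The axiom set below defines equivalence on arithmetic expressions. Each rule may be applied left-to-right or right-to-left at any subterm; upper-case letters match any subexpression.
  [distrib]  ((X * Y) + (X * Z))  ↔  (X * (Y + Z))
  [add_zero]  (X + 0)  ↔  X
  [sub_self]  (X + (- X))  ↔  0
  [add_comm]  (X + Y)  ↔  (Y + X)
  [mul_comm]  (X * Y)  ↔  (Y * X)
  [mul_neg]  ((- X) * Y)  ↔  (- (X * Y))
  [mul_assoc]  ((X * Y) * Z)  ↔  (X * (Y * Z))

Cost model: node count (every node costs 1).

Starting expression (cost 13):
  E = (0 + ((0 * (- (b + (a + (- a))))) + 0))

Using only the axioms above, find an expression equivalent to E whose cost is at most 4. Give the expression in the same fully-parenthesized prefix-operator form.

step 1: sub_self (→) rewrites (a + (- a)) into 0, now (0 + ((0 * (- (b + 0))) + 0))
step 2: add_comm (→) rewrites (0 + ((0 * (- (b + 0))) + 0)) into (((0 * (- (b + 0))) + 0) + 0)
step 3: add_zero (→) rewrites ((0 * (- (b + 0))) + 0) into (0 * (- (b + 0))), now ((0 * (- (b + 0))) + 0)
step 4: mul_comm (→) rewrites (0 * (- (b + 0))) into ((- (b + 0)) * 0), now (((- (b + 0)) * 0) + 0)
step 5: add_zero (→) rewrites (b + 0) into b, now (((- b) * 0) + 0)
step 6: add_zero (→) rewrites (((- b) * 0) + 0) into ((- b) * 0), reaching cost 4 (bound 4)

((- b) * 0)   [cost 4]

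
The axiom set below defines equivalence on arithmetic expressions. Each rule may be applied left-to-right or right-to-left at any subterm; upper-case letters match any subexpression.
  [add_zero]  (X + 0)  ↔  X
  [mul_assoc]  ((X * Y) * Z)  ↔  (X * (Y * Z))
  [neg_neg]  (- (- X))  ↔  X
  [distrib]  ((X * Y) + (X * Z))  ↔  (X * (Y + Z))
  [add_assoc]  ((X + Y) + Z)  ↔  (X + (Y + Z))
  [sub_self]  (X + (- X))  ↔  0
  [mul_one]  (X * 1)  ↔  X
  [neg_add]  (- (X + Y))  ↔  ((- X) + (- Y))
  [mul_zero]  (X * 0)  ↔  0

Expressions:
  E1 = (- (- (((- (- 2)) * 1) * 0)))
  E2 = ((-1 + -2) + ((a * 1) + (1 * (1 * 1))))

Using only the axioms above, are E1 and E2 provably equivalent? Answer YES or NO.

NO

The axioms are sound identities: if E1 ↔* E2 then E1 and E2 evaluate identically under any assignment.
Under a=0: E1 evaluates to 0, E2 to -2. Distinct ⇒ no rewrite sequence connects them.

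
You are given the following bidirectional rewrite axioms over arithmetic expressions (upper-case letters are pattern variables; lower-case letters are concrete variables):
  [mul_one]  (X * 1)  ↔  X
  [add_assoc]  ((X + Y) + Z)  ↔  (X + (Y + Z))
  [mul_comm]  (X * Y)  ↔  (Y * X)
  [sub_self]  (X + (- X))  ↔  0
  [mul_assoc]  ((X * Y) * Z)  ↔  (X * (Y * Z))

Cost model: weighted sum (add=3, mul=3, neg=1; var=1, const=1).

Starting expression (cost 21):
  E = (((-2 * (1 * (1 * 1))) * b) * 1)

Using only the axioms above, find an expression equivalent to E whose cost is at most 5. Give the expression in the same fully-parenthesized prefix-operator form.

(-2 * b)   [cost 5]

(1) (((-2 * (1 * (1 * 1))) * b) * 1)  =[mul_one →]=  ((-2 * (1 * (1 * 1))) * b)
(2) (1 * 1)  =[mul_one →]=  1    ⊢ ((-2 * (1 * 1)) * b)
(3) (1 * 1)  =[mul_one →]=  1    ⊢ ((-2 * 1) * b)
(4) (-2 * 1)  =[mul_one →]=  -2    ⊢ cost 5, within 5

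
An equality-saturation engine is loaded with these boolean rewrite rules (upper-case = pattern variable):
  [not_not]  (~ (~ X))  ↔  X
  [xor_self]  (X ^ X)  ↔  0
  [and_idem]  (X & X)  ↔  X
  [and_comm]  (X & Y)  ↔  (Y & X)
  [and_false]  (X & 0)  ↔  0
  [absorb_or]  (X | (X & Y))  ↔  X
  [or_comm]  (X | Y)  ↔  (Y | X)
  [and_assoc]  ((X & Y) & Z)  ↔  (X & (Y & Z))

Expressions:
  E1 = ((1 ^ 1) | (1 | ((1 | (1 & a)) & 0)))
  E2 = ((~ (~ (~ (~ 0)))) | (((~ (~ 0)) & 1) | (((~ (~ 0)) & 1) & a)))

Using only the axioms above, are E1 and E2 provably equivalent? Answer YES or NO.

All listed rules preserve value, hence provable equivalence implies equal values everywhere; look for a separating assignment.
a=0 gives E1 ↦ 1, E2 ↦ 0; values differ ⇒ not provably equivalent.

NO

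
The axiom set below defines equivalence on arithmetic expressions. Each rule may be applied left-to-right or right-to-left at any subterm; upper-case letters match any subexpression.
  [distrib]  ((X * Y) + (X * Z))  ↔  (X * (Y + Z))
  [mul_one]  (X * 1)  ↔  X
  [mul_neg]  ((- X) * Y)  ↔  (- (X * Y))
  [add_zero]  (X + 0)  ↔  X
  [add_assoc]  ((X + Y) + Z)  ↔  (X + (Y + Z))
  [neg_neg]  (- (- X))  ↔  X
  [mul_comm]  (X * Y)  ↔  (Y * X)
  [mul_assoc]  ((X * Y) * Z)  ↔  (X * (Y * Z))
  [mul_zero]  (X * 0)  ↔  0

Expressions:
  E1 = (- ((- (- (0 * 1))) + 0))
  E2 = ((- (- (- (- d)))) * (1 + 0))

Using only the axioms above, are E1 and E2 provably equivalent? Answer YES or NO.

NO

Every axiom is a valid identity, so a rewrite proof would force E1 and E2 to agree under every assignment.
At d=1: E1 = 0 but E2 = 1; they differ, so no derivation exists.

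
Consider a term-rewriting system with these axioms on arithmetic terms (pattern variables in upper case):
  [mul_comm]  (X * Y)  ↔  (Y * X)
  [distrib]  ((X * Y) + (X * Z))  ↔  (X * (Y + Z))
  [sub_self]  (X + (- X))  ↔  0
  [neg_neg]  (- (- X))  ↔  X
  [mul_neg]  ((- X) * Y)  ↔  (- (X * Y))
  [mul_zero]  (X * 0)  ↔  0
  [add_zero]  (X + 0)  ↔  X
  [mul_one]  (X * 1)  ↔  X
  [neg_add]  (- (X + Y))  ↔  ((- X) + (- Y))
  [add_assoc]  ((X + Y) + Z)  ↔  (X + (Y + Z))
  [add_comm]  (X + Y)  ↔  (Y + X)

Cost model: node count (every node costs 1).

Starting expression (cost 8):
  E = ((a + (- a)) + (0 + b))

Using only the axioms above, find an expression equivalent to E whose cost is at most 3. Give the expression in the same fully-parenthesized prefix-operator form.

(0 + b)   [cost 3]

step 1: sub_self (→) rewrites (a + (- a)) into 0, now (0 + (0 + b))
step 2: add_comm (→) rewrites (0 + b) into (b + 0), now (0 + (b + 0))
step 3: add_zero (→) rewrites (b + 0) into b, reaching cost 3 (bound 3)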